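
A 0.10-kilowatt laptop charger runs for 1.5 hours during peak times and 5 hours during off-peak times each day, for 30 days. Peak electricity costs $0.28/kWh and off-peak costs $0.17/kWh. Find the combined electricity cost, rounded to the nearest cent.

$3.81

Peak energy = 0.1 kW × 1.5 h × 30 = 4.5 kWh
Off-peak energy = 0.1 kW × 5 h × 30 = 15 kWh
Cost = 4.5 × $0.28 + 15 × $0.17 = $1.26 + $2.55 = $3.81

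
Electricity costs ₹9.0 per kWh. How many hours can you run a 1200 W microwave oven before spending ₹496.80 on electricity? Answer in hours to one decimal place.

46.0 h

Energy available = ₹496.80 ÷ ₹9.0/kWh = 55.2 kWh
Hours = 55.2 kWh ÷ 1.2 kW = 46.0 h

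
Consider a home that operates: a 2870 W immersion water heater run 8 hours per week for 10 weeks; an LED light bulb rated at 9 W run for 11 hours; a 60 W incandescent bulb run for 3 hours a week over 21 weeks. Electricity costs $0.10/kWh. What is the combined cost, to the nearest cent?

$23.35

immersion water heater: Runtime = 8 h/week × 10 weeks = 80 h
immersion water heater: 2.87 kW × 80 h = 229.6 kWh
LED light bulb: 0.009 kW × 11 h = 0.099 kWh
incandescent bulb: Runtime = 3 h/week × 21 weeks = 63 h
incandescent bulb: 0.06 kW × 63 h = 3.78 kWh
Total energy = 233.479 kWh
Cost = 233.479 × $0.10 = $23.35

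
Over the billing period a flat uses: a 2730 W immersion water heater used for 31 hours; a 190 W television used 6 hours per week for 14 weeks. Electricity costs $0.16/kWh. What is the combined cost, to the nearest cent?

$16.09

immersion water heater: 2.73 kW × 31 h = 84.63 kWh
television: Runtime = 6 h/week × 14 weeks = 84 h
television: 0.19 kW × 84 h = 15.96 kWh
Total energy = 100.59 kWh
Cost = 100.59 × $0.16 = $16.09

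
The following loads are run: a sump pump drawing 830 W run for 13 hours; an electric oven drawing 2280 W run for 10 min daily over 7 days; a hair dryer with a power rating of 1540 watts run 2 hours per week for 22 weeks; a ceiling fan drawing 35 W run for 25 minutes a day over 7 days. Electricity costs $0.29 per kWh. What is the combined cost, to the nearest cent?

$23.58

sump pump: 0.83 kW × 13 h = 10.79 kWh
electric oven: Runtime = 10 min × 7 = 70 min = 1.166666… h
electric oven: 2.28 kW × 1.166666… h = 2.66 kWh
hair dryer: Runtime = 2 h/week × 22 weeks = 44 h
hair dryer: 1.54 kW × 44 h = 67.76 kWh
ceiling fan: Runtime = 25 min × 7 = 175 min = 2.916666… h
ceiling fan: 0.035 kW × 2.916666… h = 0.102083… kWh
Total energy = 81.312083… kWh
Cost = 81.312083… × $0.29 = $23.58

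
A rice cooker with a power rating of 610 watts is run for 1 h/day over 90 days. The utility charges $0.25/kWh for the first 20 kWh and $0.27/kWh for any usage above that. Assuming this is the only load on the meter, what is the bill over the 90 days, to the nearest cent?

Runtime = 1 h/day × 90 days = 90 h
Energy = 0.61 kW × 90 h = 54.9 kWh
Tier 1 (0–20 kWh): 20 × $0.25 = $5
Above 20 kWh: 34.9 × $0.27 = $9.423
Bill = $14.42

$14.42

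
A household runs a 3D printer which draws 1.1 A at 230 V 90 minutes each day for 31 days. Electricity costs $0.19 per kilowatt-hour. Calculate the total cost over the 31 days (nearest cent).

Power = 1.1 A × 230 V = 253 W = 0.253 kW
Runtime = 90 min × 31 = 2790 min = 46.5 h
Energy = 0.253 kW × 46.5 h = 11.7645 kWh
Cost = 11.7645 kWh × $0.19/kWh = $2.24

$2.24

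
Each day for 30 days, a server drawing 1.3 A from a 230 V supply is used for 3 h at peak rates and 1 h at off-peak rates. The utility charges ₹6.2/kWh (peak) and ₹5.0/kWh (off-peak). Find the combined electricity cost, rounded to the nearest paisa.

Power = 1.3 A × 230 V = 299 W = 0.299 kW
Peak energy = 0.299 kW × 3 h × 30 = 26.91 kWh
Off-peak energy = 0.299 kW × 1 h × 30 = 8.97 kWh
Cost = 26.91 × ₹6.2 + 8.97 × ₹5.0 = ₹166.842 + ₹44.85 = ₹211.69

₹211.69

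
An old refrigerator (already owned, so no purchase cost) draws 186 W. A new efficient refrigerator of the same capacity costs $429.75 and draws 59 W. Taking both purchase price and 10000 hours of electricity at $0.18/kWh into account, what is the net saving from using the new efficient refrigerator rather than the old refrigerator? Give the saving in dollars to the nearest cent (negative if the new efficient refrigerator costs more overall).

old refrigerator: $0.00 + (186/1000) kW × 10000 h × $0.18 = $0.00 + $334.8 = $334.8
new efficient refrigerator: $429.75 + (59/1000) kW × 10000 h × $0.18 = $429.75 + $106.2 = $535.95
Saving = $334.8 − $535.95 = −$201.15

-$201.15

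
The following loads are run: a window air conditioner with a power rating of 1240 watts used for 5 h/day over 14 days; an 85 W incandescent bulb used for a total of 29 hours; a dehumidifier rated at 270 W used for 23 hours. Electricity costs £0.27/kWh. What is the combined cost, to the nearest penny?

window air conditioner: Runtime = 5 h/day × 14 days = 70 h
window air conditioner: 1.24 kW × 70 h = 86.8 kWh
incandescent bulb: 0.085 kW × 29 h = 2.465 kWh
dehumidifier: 0.27 kW × 23 h = 6.21 kWh
Total energy = 95.475 kWh
Cost = 95.475 × £0.27 = £25.78

£25.78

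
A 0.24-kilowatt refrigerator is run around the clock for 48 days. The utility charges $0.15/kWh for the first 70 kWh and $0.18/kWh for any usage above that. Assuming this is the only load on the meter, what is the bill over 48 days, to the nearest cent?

$47.67

Runtime = 24 h × 48 = 1152 h
Energy = 0.24 kW × 1152 h = 276.48 kWh
Tier 1 (0–70 kWh): 70 × $0.15 = $10.5
Above 70 kWh: 206.48 × $0.18 = $37.1664
Bill = $47.67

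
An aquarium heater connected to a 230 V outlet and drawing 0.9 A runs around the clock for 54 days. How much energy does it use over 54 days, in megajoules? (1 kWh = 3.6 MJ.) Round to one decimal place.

965.8 MJ

Power = 0.9 A × 230 V = 207 W = 0.207 kW
Runtime = 24 h × 54 = 1296 h
Energy = 0.207 kW × 1296 h = 268.272 kWh
= 268.272 × 3.6 MJ = 965.8 MJ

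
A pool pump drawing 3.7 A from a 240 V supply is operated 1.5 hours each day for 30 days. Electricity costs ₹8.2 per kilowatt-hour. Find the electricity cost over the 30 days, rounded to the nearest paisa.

₹327.67

Power = 3.7 A × 240 V = 888 W = 0.888 kW
Runtime = 1.5 h/day × 30 days = 45 h
Energy = 0.888 kW × 45 h = 39.96 kWh
Cost = 39.96 kWh × ₹8.2/kWh = ₹327.67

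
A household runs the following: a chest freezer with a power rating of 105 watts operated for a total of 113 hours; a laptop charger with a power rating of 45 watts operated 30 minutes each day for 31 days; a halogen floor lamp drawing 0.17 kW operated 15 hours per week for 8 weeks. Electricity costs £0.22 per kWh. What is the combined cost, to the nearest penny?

£7.25

chest freezer: 0.105 kW × 113 h = 11.865 kWh
laptop charger: Runtime = 30 min × 31 = 930 min = 15.5 h
laptop charger: 0.045 kW × 15.5 h = 0.6975 kWh
halogen floor lamp: Runtime = 15 h/week × 8 weeks = 120 h
halogen floor lamp: 0.17 kW × 120 h = 20.4 kWh
Total energy = 32.9625 kWh
Cost = 32.9625 × £0.22 = £7.25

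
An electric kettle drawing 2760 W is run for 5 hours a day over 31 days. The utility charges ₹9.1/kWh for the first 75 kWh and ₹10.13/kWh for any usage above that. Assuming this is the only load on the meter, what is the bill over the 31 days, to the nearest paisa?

Runtime = 5 h/day × 31 days = 155 h
Energy = 2.76 kW × 155 h = 427.8 kWh
Tier 1 (0–75 kWh): 75 × ₹9.1 = ₹682.5
Above 75 kWh: 352.8 × ₹10.13 = ₹3573.864
Bill = ₹4256.36

₹4256.36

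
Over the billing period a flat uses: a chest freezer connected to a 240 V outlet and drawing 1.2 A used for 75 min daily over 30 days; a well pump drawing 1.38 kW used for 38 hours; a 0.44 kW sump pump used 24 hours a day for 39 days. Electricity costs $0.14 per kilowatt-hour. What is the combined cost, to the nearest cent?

chest freezer: Power = 1.2 A × 240 V = 288 W = 0.288 kW
chest freezer: Runtime = 75 min × 30 = 2250 min = 37.5 h
chest freezer: 0.288 kW × 37.5 h = 10.8 kWh
well pump: 1.38 kW × 38 h = 52.44 kWh
sump pump: Runtime = 24 h × 39 = 936 h
sump pump: 0.44 kW × 936 h = 411.84 kWh
Total energy = 475.08 kWh
Cost = 475.08 × $0.14 = $66.51

$66.51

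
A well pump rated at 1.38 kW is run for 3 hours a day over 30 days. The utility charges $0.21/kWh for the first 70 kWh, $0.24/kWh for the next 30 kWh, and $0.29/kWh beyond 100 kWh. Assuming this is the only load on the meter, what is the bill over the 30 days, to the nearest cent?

Runtime = 3 h/day × 30 days = 90 h
Energy = 1.38 kW × 90 h = 124.2 kWh
Tier 1 (0–70 kWh): 70 × $0.21 = $14.7
Tier 2 (70–100 kWh): 30 × $0.24 = $7.2
Above 100 kWh: 24.2 × $0.29 = $7.018
Bill = $28.92

$28.92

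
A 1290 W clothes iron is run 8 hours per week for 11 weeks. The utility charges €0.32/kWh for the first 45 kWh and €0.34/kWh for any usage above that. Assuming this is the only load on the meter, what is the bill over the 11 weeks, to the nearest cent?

€37.70

Runtime = 8 h/week × 11 weeks = 88 h
Energy = 1.29 kW × 88 h = 113.52 kWh
Tier 1 (0–45 kWh): 45 × €0.32 = €14.4
Above 45 kWh: 68.52 × €0.34 = €23.2968
Bill = €37.70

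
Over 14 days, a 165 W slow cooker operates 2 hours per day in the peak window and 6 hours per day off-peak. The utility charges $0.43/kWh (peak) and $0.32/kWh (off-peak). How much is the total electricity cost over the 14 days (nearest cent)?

$6.42

Peak energy = 0.165 kW × 2 h × 14 = 4.62 kWh
Off-peak energy = 0.165 kW × 6 h × 14 = 13.86 kWh
Cost = 4.62 × $0.43 + 13.86 × $0.32 = $1.9866 + $4.4352 = $6.42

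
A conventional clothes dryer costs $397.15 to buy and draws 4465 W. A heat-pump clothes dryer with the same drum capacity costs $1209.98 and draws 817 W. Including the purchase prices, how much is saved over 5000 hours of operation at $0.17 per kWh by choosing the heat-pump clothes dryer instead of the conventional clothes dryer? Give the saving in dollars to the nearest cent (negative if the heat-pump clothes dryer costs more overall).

$2287.97

conventional clothes dryer: $397.15 + (4465/1000) kW × 5000 h × $0.17 = $397.15 + $3795.25 = $4192.4
heat-pump clothes dryer: $1209.98 + (817/1000) kW × 5000 h × $0.17 = $1209.98 + $694.45 = $1904.43
Saving = $4192.4 − $1904.43 = $2287.97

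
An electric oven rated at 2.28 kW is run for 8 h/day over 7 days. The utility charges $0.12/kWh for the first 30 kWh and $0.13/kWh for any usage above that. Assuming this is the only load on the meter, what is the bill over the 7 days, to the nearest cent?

Runtime = 8 h/day × 7 days = 56 h
Energy = 2.28 kW × 56 h = 127.68 kWh
Tier 1 (0–30 kWh): 30 × $0.12 = $3.6
Above 30 kWh: 97.68 × $0.13 = $12.6984
Bill = $16.30

$16.30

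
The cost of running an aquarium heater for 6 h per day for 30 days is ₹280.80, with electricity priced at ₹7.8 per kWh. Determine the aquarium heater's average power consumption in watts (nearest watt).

Energy = ₹280.80 ÷ ₹7.8/kWh = 36 kWh
Runtime = 6 h/day × 30 days = 180 h
Power = 36 kWh ÷ 180 h = 0.2 kW = 200 W

200 W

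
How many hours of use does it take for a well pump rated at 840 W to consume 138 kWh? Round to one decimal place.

164.3 h

Hours = 138 kWh ÷ 0.84 kW = 164.3 h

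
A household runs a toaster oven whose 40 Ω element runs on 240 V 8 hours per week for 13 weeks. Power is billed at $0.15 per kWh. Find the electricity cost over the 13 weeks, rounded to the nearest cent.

Power = V²/R = 240²/40 = 1440 W = 1.44 kW
Runtime = 8 h/week × 13 weeks = 104 h
Energy = 1.44 kW × 104 h = 149.76 kWh
Cost = 149.76 kWh × $0.15/kWh = $22.46

$22.46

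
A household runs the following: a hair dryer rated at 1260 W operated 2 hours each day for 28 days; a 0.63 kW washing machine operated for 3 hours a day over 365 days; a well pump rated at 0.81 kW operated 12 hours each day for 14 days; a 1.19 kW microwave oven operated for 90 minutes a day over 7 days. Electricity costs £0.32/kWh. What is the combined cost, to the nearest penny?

£290.88

hair dryer: Runtime = 2 h/day × 28 days = 56 h
hair dryer: 1.26 kW × 56 h = 70.56 kWh
washing machine: Runtime = 3 h/day × 365 days = 1095 h
washing machine: 0.63 kW × 1095 h = 689.85 kWh
well pump: Runtime = 12 h/day × 14 days = 168 h
well pump: 0.81 kW × 168 h = 136.08 kWh
microwave oven: Runtime = 90 min × 7 = 630 min = 10.5 h
microwave oven: 1.19 kW × 10.5 h = 12.495 kWh
Total energy = 908.985 kWh
Cost = 908.985 × £0.32 = £290.88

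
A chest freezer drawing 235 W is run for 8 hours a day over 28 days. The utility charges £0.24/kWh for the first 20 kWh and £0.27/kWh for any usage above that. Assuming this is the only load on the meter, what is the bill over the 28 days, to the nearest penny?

Runtime = 8 h/day × 28 days = 224 h
Energy = 0.235 kW × 224 h = 52.64 kWh
Tier 1 (0–20 kWh): 20 × £0.24 = £4.8
Above 20 kWh: 32.64 × £0.27 = £8.8128
Bill = £13.61

£13.61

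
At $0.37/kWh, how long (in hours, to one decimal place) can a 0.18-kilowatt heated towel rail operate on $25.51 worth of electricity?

383.0 h

Energy available = $25.51 ÷ $0.37/kWh = 68.9459 kWh
Hours = 68.9459 kWh ÷ 0.18 kW = 383.0 h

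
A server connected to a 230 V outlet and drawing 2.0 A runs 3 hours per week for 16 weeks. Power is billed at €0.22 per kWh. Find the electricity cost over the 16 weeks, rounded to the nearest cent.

€4.86

Power = 2.0 A × 230 V = 460 W = 0.46 kW
Runtime = 3 h/week × 16 weeks = 48 h
Energy = 0.46 kW × 48 h = 22.08 kWh
Cost = 22.08 kWh × €0.22/kWh = €4.86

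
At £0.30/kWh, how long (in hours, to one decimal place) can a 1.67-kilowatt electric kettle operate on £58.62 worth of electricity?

Energy available = £58.62 ÷ £0.30/kWh = 195.4 kWh
Hours = 195.4 kWh ÷ 1.67 kW = 117.0 h

117.0 h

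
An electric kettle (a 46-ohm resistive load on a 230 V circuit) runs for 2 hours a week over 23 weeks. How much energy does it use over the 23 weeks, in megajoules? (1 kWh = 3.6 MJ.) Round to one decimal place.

190.4 MJ

Power = V²/R = 230²/46 = 1150 W = 1.15 kW
Runtime = 2 h/week × 23 weeks = 46 h
Energy = 1.15 kW × 46 h = 52.9 kWh
= 52.9 × 3.6 MJ = 190.4 MJ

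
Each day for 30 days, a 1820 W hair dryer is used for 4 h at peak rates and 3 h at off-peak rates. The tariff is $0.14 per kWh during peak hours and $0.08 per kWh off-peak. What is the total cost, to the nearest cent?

Peak energy = 1.82 kW × 4 h × 30 = 218.4 kWh
Off-peak energy = 1.82 kW × 3 h × 30 = 163.8 kWh
Cost = 218.4 × $0.14 + 163.8 × $0.08 = $30.576 + $13.104 = $43.68

$43.68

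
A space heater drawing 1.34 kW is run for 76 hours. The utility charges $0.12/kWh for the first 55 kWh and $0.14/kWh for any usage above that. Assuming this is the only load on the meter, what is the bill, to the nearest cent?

Energy = 1.34 kW × 76 h = 101.84 kWh
Tier 1 (0–55 kWh): 55 × $0.12 = $6.6
Above 55 kWh: 46.84 × $0.14 = $6.5576
Bill = $13.16

$13.16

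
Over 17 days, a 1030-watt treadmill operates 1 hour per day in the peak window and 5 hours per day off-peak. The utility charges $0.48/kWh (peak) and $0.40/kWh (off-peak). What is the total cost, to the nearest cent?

Peak energy = 1.03 kW × 1 h × 17 = 17.51 kWh
Off-peak energy = 1.03 kW × 5 h × 17 = 87.55 kWh
Cost = 17.51 × $0.48 + 87.55 × $0.40 = $8.4048 + $35.02 = $43.42

$43.42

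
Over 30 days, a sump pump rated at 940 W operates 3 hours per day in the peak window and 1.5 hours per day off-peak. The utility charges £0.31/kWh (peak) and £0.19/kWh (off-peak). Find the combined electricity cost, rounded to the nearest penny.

Peak energy = 0.94 kW × 3 h × 30 = 84.6 kWh
Off-peak energy = 0.94 kW × 1.5 h × 30 = 42.3 kWh
Cost = 84.6 × £0.31 + 42.3 × £0.19 = £26.226 + £8.037 = £34.26

£34.26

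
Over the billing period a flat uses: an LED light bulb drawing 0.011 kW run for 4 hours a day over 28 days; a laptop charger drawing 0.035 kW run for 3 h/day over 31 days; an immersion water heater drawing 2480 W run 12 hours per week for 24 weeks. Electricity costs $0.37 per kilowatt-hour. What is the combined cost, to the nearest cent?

LED light bulb: Runtime = 4 h/day × 28 days = 112 h
LED light bulb: 0.011 kW × 112 h = 1.232 kWh
laptop charger: Runtime = 3 h/day × 31 days = 93 h
laptop charger: 0.035 kW × 93 h = 3.255 kWh
immersion water heater: Runtime = 12 h/week × 24 weeks = 288 h
immersion water heater: 2.48 kW × 288 h = 714.24 kWh
Total energy = 718.727 kWh
Cost = 718.727 × $0.37 = $265.93

$265.93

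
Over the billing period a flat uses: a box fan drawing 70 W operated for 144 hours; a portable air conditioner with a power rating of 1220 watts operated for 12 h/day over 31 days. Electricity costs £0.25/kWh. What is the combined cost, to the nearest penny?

£115.98

box fan: 0.07 kW × 144 h = 10.08 kWh
portable air conditioner: Runtime = 12 h/day × 31 days = 372 h
portable air conditioner: 1.22 kW × 372 h = 453.84 kWh
Total energy = 463.92 kWh
Cost = 463.92 × £0.25 = £115.98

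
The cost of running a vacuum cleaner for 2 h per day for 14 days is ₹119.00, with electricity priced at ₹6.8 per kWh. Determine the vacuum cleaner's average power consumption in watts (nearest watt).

625 W

Energy = ₹119.00 ÷ ₹6.8/kWh = 17.5 kWh
Runtime = 2 h/day × 14 days = 28 h
Power = 17.5 kWh ÷ 28 h = 0.625 kW = 625 W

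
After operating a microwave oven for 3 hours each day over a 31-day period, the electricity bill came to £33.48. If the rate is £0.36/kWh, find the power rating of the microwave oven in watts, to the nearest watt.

1000 W

Energy = £33.48 ÷ £0.36/kWh = 93 kWh
Runtime = 3 h/day × 31 days = 93 h
Power = 93 kWh ÷ 93 h = 1 kW = 1000 W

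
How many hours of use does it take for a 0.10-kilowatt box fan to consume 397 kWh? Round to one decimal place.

3970.0 h

Hours = 397 kWh ÷ 0.1 kW = 3970.0 h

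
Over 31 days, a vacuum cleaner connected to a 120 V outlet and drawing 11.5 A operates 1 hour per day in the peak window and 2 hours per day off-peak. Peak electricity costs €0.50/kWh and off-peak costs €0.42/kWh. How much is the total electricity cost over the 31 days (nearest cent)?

Power = 11.5 A × 120 V = 1380 W = 1.38 kW
Peak energy = 1.38 kW × 1 h × 31 = 42.78 kWh
Off-peak energy = 1.38 kW × 2 h × 31 = 85.56 kWh
Cost = 42.78 × €0.50 + 85.56 × €0.42 = €21.39 + €35.9352 = €57.33

€57.33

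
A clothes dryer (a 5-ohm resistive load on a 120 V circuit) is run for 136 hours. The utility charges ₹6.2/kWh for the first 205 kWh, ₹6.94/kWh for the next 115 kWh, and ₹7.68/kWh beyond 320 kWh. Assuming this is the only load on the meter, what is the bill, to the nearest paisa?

Power = V²/R = 120²/5 = 2880 W = 2.88 kW
Energy = 2.88 kW × 136 h = 391.68 kWh
Tier 1 (0–205 kWh): 205 × ₹6.2 = ₹1271
Tier 2 (205–320 kWh): 115 × ₹6.94 = ₹798.1
Above 320 kWh: 71.68 × ₹7.68 = ₹550.5024
Bill = ₹2619.60

₹2619.60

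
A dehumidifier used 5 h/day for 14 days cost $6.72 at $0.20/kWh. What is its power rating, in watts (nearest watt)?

480 W

Energy = $6.72 ÷ $0.20/kWh = 33.6 kWh
Runtime = 5 h/day × 14 days = 70 h
Power = 33.6 kWh ÷ 70 h = 0.48 kW = 480 W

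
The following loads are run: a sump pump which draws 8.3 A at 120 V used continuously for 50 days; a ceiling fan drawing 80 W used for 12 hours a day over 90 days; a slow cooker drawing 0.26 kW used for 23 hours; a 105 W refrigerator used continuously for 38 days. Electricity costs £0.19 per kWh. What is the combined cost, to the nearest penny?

£262.83

sump pump: Power = 8.3 A × 120 V = 996 W = 0.996 kW
sump pump: Runtime = 24 h × 50 = 1200 h
sump pump: 0.996 kW × 1200 h = 1195.2 kWh
ceiling fan: Runtime = 12 h/day × 90 days = 1080 h
ceiling fan: 0.08 kW × 1080 h = 86.4 kWh
slow cooker: 0.26 kW × 23 h = 5.98 kWh
refrigerator: Runtime = 24 h × 38 = 912 h
refrigerator: 0.105 kW × 912 h = 95.76 kWh
Total energy = 1383.34 kWh
Cost = 1383.34 × £0.19 = £262.83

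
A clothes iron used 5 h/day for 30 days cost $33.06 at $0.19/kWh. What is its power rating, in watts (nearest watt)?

1160 W

Energy = $33.06 ÷ $0.19/kWh = 174 kWh
Runtime = 5 h/day × 30 days = 150 h
Power = 174 kWh ÷ 150 h = 1.16 kW = 1160 W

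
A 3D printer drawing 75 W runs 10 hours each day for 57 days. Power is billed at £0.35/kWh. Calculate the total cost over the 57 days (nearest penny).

Runtime = 10 h/day × 57 days = 570 h
Energy = 0.075 kW × 570 h = 42.75 kWh
Cost = 42.75 kWh × £0.35/kWh = £14.96

£14.96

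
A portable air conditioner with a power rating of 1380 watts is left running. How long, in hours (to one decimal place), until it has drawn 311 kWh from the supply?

Hours = 311 kWh ÷ 1.38 kW = 225.4 h

225.4 h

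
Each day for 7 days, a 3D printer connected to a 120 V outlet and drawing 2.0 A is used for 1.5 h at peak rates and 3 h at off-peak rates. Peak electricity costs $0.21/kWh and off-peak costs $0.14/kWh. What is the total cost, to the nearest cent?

Power = 2.0 A × 120 V = 240 W = 0.24 kW
Peak energy = 0.24 kW × 1.5 h × 7 = 2.52 kWh
Off-peak energy = 0.24 kW × 3 h × 7 = 5.04 kWh
Cost = 2.52 × $0.21 + 5.04 × $0.14 = $0.5292 + $0.7056 = $1.23

$1.23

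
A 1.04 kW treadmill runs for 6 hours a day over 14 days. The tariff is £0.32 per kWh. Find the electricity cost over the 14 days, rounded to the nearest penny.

Runtime = 6 h/day × 14 days = 84 h
Energy = 1.04 kW × 84 h = 87.36 kWh
Cost = 87.36 kWh × £0.32/kWh = £27.96

£27.96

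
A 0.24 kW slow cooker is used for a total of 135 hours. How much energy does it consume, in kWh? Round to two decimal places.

32.40 kWh

Energy = 0.24 kW × 135 h = 32.4 kWh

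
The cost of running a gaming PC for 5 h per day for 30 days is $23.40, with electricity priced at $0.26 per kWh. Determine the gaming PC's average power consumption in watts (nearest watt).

Energy = $23.40 ÷ $0.26/kWh = 90 kWh
Runtime = 5 h/day × 30 days = 150 h
Power = 90 kWh ÷ 150 h = 0.6 kW = 600 W

600 W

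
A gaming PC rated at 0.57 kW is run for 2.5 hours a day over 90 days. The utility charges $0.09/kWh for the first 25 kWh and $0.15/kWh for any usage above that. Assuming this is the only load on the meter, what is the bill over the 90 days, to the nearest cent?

Runtime = 2.5 h/day × 90 days = 225 h
Energy = 0.57 kW × 225 h = 128.25 kWh
Tier 1 (0–25 kWh): 25 × $0.09 = $2.25
Above 25 kWh: 103.25 × $0.15 = $15.4875
Bill = $17.74

$17.74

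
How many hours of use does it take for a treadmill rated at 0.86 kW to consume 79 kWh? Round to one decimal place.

Hours = 79 kWh ÷ 0.86 kW = 91.9 h

91.9 h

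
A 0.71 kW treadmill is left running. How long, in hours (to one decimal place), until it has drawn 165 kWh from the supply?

232.4 h

Hours = 165 kWh ÷ 0.71 kW = 232.4 h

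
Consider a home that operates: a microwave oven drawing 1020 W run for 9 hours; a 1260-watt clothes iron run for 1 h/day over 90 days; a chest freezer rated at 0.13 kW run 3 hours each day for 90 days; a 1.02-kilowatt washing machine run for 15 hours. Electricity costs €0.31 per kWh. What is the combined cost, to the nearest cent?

€53.62

microwave oven: 1.02 kW × 9 h = 9.18 kWh
clothes iron: Runtime = 1 h/day × 90 days = 90 h
clothes iron: 1.26 kW × 90 h = 113.4 kWh
chest freezer: Runtime = 3 h/day × 90 days = 270 h
chest freezer: 0.13 kW × 270 h = 35.1 kWh
washing machine: 1.02 kW × 15 h = 15.3 kWh
Total energy = 172.98 kWh
Cost = 172.98 × €0.31 = €53.62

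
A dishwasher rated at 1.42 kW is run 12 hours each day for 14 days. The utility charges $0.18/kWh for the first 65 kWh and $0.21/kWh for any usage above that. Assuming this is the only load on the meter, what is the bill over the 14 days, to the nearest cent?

$48.15

Runtime = 12 h/day × 14 days = 168 h
Energy = 1.42 kW × 168 h = 238.56 kWh
Tier 1 (0–65 kWh): 65 × $0.18 = $11.7
Above 65 kWh: 173.56 × $0.21 = $36.4476
Bill = $48.15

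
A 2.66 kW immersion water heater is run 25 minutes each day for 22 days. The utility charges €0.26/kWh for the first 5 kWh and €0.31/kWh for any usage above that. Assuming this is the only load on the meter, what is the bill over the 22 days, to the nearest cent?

Runtime = 25 min × 22 = 550 min = 9.166666… h
Energy = 2.66 kW × 9.166666… h = 24.383333… kWh
Tier 1 (0–5 kWh): 5 × €0.26 = €1.3
Above 5 kWh: 19.383333… × €0.31 = €6.008833…
Bill = €7.31

€7.31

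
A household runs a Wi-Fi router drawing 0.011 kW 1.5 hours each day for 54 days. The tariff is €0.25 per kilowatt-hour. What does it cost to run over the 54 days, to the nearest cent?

€0.22

Runtime = 1.5 h/day × 54 days = 81 h
Energy = 0.011 kW × 81 h = 0.891 kWh
Cost = 0.891 kWh × €0.25/kWh = €0.22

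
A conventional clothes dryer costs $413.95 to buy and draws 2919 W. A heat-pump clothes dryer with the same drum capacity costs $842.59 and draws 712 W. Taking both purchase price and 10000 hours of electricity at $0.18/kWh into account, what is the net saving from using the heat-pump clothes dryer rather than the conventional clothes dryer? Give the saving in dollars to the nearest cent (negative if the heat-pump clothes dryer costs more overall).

conventional clothes dryer: $413.95 + (2919/1000) kW × 10000 h × $0.18 = $413.95 + $5254.2 = $5668.15
heat-pump clothes dryer: $842.59 + (712/1000) kW × 10000 h × $0.18 = $842.59 + $1281.6 = $2124.19
Saving = $5668.15 − $2124.19 = $3543.96

$3543.96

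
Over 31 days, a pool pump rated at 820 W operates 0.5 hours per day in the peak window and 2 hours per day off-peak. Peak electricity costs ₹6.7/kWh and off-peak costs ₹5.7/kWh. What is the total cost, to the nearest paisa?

Peak energy = 0.82 kW × 0.5 h × 31 = 12.71 kWh
Off-peak energy = 0.82 kW × 2 h × 31 = 50.84 kWh
Cost = 12.71 × ₹6.7 + 50.84 × ₹5.7 = ₹85.157 + ₹289.788 = ₹374.95

₹374.95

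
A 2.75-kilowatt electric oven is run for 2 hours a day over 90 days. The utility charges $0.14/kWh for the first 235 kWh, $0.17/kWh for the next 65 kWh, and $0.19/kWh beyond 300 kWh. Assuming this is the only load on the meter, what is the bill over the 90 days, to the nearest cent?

Runtime = 2 h/day × 90 days = 180 h
Energy = 2.75 kW × 180 h = 495 kWh
Tier 1 (0–235 kWh): 235 × $0.14 = $32.9
Tier 2 (235–300 kWh): 65 × $0.17 = $11.05
Above 300 kWh: 195 × $0.19 = $37.05
Bill = $81.00

$81.00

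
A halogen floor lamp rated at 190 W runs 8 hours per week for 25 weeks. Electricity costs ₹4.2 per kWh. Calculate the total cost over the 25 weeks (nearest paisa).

Runtime = 8 h/week × 25 weeks = 200 h
Energy = 0.19 kW × 200 h = 38 kWh
Cost = 38 kWh × ₹4.2/kWh = ₹159.60

₹159.60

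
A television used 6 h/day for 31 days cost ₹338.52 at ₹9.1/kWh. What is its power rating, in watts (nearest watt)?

200 W

Energy = ₹338.52 ÷ ₹9.1/kWh = 37.2 kWh
Runtime = 6 h/day × 31 days = 186 h
Power = 37.2 kWh ÷ 186 h = 0.2 kW = 200 W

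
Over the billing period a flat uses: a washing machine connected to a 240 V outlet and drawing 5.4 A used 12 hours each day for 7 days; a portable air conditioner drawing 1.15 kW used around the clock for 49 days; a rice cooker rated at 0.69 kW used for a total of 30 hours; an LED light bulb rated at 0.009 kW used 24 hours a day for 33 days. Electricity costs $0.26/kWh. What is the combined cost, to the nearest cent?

washing machine: Power = 5.4 A × 240 V = 1296 W = 1.296 kW
washing machine: Runtime = 12 h/day × 7 days = 84 h
washing machine: 1.296 kW × 84 h = 108.864 kWh
portable air conditioner: Runtime = 24 h × 49 = 1176 h
portable air conditioner: 1.15 kW × 1176 h = 1352.4 kWh
rice cooker: 0.69 kW × 30 h = 20.7 kWh
LED light bulb: Runtime = 24 h × 33 = 792 h
LED light bulb: 0.009 kW × 792 h = 7.128 kWh
Total energy = 1489.092 kWh
Cost = 1489.092 × $0.26 = $387.16

$387.16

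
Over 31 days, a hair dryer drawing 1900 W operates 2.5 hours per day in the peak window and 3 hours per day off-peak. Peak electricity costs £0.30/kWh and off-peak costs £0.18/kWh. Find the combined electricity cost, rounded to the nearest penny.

Peak energy = 1.9 kW × 2.5 h × 31 = 147.25 kWh
Off-peak energy = 1.9 kW × 3 h × 31 = 176.7 kWh
Cost = 147.25 × £0.30 + 176.7 × £0.18 = £44.175 + £31.806 = £75.98

£75.98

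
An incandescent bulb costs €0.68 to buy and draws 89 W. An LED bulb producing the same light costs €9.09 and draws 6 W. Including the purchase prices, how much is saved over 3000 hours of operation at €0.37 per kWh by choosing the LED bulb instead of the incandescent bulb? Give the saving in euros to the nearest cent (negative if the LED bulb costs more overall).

€83.72

incandescent bulb: €0.68 + (89/1000) kW × 3000 h × €0.37 = €0.68 + €98.79 = €99.47
LED bulb: €9.09 + (6/1000) kW × 3000 h × €0.37 = €9.09 + €6.66 = €15.75
Saving = €99.47 − €15.75 = €83.72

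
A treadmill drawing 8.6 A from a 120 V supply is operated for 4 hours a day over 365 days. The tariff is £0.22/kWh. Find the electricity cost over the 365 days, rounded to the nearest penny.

Power = 8.6 A × 120 V = 1032 W = 1.032 kW
Runtime = 4 h/day × 365 days = 1460 h
Energy = 1.032 kW × 1460 h = 1506.72 kWh
Cost = 1506.72 kWh × £0.22/kWh = £331.48

£331.48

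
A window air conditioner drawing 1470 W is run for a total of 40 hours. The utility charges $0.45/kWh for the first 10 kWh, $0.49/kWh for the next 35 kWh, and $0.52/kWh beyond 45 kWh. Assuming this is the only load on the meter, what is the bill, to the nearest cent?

Energy = 1.47 kW × 40 h = 58.8 kWh
Tier 1 (0–10 kWh): 10 × $0.45 = $4.5
Tier 2 (10–45 kWh): 35 × $0.49 = $17.15
Above 45 kWh: 13.8 × $0.52 = $7.176
Bill = $28.83

$28.83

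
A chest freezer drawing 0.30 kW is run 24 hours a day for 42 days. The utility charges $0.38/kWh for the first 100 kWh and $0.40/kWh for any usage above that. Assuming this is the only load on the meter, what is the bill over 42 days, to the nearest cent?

Runtime = 24 h × 42 = 1008 h
Energy = 0.3 kW × 1008 h = 302.4 kWh
Tier 1 (0–100 kWh): 100 × $0.38 = $38
Above 100 kWh: 202.4 × $0.40 = $80.96
Bill = $118.96

$118.96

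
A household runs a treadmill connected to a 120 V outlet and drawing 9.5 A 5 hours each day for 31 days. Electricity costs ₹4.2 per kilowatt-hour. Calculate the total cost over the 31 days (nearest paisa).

Power = 9.5 A × 120 V = 1140 W = 1.14 kW
Runtime = 5 h/day × 31 days = 155 h
Energy = 1.14 kW × 155 h = 176.7 kWh
Cost = 176.7 kWh × ₹4.2/kWh = ₹742.14

₹742.14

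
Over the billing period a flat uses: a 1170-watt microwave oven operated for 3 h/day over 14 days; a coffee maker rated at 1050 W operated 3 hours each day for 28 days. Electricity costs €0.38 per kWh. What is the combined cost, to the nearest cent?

microwave oven: Runtime = 3 h/day × 14 days = 42 h
microwave oven: 1.17 kW × 42 h = 49.14 kWh
coffee maker: Runtime = 3 h/day × 28 days = 84 h
coffee maker: 1.05 kW × 84 h = 88.2 kWh
Total energy = 137.34 kWh
Cost = 137.34 × €0.38 = €52.19

€52.19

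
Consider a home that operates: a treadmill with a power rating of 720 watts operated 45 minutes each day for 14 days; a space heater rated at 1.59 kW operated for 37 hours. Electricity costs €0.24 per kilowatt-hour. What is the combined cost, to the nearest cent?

€15.93

treadmill: Runtime = 45 min × 14 = 630 min = 10.5 h
treadmill: 0.72 kW × 10.5 h = 7.56 kWh
space heater: 1.59 kW × 37 h = 58.83 kWh
Total energy = 66.39 kWh
Cost = 66.39 × €0.24 = €15.93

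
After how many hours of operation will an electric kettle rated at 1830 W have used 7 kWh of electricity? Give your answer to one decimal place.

3.8 h

Hours = 7 kWh ÷ 1.83 kW = 3.8 h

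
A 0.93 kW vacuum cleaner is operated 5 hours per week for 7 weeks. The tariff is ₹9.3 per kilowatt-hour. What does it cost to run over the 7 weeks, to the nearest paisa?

Runtime = 5 h/week × 7 weeks = 35 h
Energy = 0.93 kW × 35 h = 32.55 kWh
Cost = 32.55 kWh × ₹9.3/kWh = ₹302.72

₹302.72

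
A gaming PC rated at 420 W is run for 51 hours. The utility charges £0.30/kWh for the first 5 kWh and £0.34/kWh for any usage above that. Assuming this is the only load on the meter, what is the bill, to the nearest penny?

£7.08

Energy = 0.42 kW × 51 h = 21.42 kWh
Tier 1 (0–5 kWh): 5 × £0.30 = £1.5
Above 5 kWh: 16.42 × £0.34 = £5.5828
Bill = £7.08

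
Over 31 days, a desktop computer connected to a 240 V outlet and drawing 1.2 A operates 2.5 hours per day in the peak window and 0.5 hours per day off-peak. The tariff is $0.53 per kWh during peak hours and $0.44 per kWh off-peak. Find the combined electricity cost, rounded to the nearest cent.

$13.79

Power = 1.2 A × 240 V = 288 W = 0.288 kW
Peak energy = 0.288 kW × 2.5 h × 31 = 22.32 kWh
Off-peak energy = 0.288 kW × 0.5 h × 31 = 4.464 kWh
Cost = 22.32 × $0.53 + 4.464 × $0.44 = $11.8296 + $1.96416 = $13.79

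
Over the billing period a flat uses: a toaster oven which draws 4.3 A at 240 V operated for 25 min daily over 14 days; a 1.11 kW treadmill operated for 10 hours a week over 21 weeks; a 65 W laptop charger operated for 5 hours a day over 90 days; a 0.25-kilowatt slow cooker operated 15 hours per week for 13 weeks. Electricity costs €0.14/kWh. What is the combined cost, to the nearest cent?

toaster oven: Power = 4.3 A × 240 V = 1032 W = 1.032 kW
toaster oven: Runtime = 25 min × 14 = 350 min = 5.833333… h
toaster oven: 1.032 kW × 5.833333… h = 6.02 kWh
treadmill: Runtime = 10 h/week × 21 weeks = 210 h
treadmill: 1.11 kW × 210 h = 233.1 kWh
laptop charger: Runtime = 5 h/day × 90 days = 450 h
laptop charger: 0.065 kW × 450 h = 29.25 kWh
slow cooker: Runtime = 15 h/week × 13 weeks = 195 h
slow cooker: 0.25 kW × 195 h = 48.75 kWh
Total energy = 317.12 kWh
Cost = 317.12 × €0.14 = €44.40

€44.40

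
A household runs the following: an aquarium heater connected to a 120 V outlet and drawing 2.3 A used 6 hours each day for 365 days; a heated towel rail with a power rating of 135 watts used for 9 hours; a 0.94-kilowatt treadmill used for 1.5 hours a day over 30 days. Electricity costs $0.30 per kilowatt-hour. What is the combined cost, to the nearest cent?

$194.39

aquarium heater: Power = 2.3 A × 120 V = 276 W = 0.276 kW
aquarium heater: Runtime = 6 h/day × 365 days = 2190 h
aquarium heater: 0.276 kW × 2190 h = 604.44 kWh
heated towel rail: 0.135 kW × 9 h = 1.215 kWh
treadmill: Runtime = 1.5 h/day × 30 days = 45 h
treadmill: 0.94 kW × 45 h = 42.3 kWh
Total energy = 647.955 kWh
Cost = 647.955 × $0.30 = $194.39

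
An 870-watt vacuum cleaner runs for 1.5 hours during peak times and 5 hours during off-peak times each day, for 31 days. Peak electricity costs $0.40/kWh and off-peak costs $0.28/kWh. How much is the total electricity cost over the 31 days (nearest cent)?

Peak energy = 0.87 kW × 1.5 h × 31 = 40.455 kWh
Off-peak energy = 0.87 kW × 5 h × 31 = 134.85 kWh
Cost = 40.455 × $0.40 + 134.85 × $0.28 = $16.182 + $37.758 = $53.94

$53.94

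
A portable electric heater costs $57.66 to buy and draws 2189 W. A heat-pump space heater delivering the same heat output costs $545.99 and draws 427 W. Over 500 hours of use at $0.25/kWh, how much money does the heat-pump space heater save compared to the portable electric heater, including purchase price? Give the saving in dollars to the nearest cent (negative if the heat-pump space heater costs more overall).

portable electric heater: $57.66 + (2189/1000) kW × 500 h × $0.25 = $57.66 + $273.625 = $331.285
heat-pump space heater: $545.99 + (427/1000) kW × 500 h × $0.25 = $545.99 + $53.375 = $599.365
Saving = $331.285 − $599.365 = −$268.08

-$268.08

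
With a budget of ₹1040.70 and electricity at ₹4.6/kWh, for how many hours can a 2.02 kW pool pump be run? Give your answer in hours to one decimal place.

112.0 h

Energy available = ₹1040.70 ÷ ₹4.6/kWh = 226.2391 kWh
Hours = 226.2391 kWh ÷ 2.02 kW = 112.0 h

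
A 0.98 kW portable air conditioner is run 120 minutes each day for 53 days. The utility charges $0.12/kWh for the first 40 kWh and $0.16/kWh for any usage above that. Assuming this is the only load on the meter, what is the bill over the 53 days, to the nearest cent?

$15.02

Runtime = 120 min × 53 = 6360 min = 106 h
Energy = 0.98 kW × 106 h = 103.88 kWh
Tier 1 (0–40 kWh): 40 × $0.12 = $4.8
Above 40 kWh: 63.88 × $0.16 = $10.2208
Bill = $15.02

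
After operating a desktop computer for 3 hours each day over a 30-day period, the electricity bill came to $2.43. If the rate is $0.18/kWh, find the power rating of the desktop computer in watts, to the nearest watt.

150 W

Energy = $2.43 ÷ $0.18/kWh = 13.5 kWh
Runtime = 3 h/day × 30 days = 90 h
Power = 13.5 kWh ÷ 90 h = 0.15 kW = 150 W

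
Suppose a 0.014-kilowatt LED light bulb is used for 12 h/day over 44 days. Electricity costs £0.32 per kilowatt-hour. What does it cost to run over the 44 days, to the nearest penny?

£2.37

Runtime = 12 h/day × 44 days = 528 h
Energy = 0.014 kW × 528 h = 7.392 kWh
Cost = 7.392 kWh × £0.32/kWh = £2.37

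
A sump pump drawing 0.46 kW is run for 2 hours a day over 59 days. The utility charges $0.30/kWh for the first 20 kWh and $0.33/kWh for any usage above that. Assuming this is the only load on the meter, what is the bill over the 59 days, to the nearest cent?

Runtime = 2 h/day × 59 days = 118 h
Energy = 0.46 kW × 118 h = 54.28 kWh
Tier 1 (0–20 kWh): 20 × $0.30 = $6
Above 20 kWh: 34.28 × $0.33 = $11.3124
Bill = $17.31

$17.31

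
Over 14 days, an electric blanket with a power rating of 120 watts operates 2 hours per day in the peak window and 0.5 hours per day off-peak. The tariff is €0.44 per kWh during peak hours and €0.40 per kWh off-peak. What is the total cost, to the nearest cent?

€1.81

Peak energy = 0.12 kW × 2 h × 14 = 3.36 kWh
Off-peak energy = 0.12 kW × 0.5 h × 14 = 0.84 kWh
Cost = 3.36 × €0.44 + 0.84 × €0.40 = €1.4784 + €0.336 = €1.81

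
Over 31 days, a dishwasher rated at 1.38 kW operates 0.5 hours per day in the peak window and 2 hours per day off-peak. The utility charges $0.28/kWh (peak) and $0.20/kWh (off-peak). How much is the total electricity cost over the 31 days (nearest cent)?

$23.10

Peak energy = 1.38 kW × 0.5 h × 31 = 21.39 kWh
Off-peak energy = 1.38 kW × 2 h × 31 = 85.56 kWh
Cost = 21.39 × $0.28 + 85.56 × $0.20 = $5.9892 + $17.112 = $23.10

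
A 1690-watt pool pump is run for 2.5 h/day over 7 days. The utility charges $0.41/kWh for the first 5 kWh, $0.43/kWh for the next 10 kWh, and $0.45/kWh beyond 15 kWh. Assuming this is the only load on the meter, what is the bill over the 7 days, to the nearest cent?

Runtime = 2.5 h/day × 7 days = 17.5 h
Energy = 1.69 kW × 17.5 h = 29.575 kWh
Tier 1 (0–5 kWh): 5 × $0.41 = $2.05
Tier 2 (5–15 kWh): 10 × $0.43 = $4.3
Above 15 kWh: 14.575 × $0.45 = $6.55875
Bill = $12.91

$12.91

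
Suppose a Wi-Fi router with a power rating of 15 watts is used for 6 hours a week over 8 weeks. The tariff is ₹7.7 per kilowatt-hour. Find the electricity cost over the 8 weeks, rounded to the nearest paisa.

Runtime = 6 h/week × 8 weeks = 48 h
Energy = 0.015 kW × 48 h = 0.72 kWh
Cost = 0.72 kWh × ₹7.7/kWh = ₹5.54

₹5.54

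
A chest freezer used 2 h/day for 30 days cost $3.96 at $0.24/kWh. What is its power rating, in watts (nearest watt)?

Energy = $3.96 ÷ $0.24/kWh = 16.5 kWh
Runtime = 2 h/day × 30 days = 60 h
Power = 16.5 kWh ÷ 60 h = 0.275 kW = 275 W

275 W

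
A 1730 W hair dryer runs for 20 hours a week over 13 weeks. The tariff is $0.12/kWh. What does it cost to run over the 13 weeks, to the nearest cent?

Runtime = 20 h/week × 13 weeks = 260 h
Energy = 1.73 kW × 260 h = 449.8 kWh
Cost = 449.8 kWh × $0.12/kWh = $53.98

$53.98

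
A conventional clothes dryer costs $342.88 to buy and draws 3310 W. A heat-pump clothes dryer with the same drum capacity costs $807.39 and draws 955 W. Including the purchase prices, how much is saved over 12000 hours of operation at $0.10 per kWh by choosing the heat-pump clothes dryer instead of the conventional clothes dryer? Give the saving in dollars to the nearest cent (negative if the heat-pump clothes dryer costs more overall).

conventional clothes dryer: $342.88 + (3310/1000) kW × 12000 h × $0.10 = $342.88 + $3972 = $4314.88
heat-pump clothes dryer: $807.39 + (955/1000) kW × 12000 h × $0.10 = $807.39 + $1146 = $1953.39
Saving = $4314.88 − $1953.39 = $2361.49

$2361.49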